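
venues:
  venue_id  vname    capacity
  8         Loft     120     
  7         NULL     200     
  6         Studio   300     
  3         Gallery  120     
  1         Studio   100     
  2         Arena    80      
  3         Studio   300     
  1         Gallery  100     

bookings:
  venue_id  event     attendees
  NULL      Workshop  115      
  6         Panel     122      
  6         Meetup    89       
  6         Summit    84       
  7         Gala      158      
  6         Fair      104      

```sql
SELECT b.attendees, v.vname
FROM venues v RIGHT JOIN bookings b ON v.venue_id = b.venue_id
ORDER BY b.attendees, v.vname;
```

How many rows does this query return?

6

RIGHT JOIN keeps every row from `bookings`; unmatched rows get NULL for `venues`'s columns.
Matching on v.venue_id = b.venue_id. A NULL in a compared column never satisfies the condition.
- v row (venue_id=8): no match.
- v row (venue_id=7): matches 1 b row(s) → 1 output row(s).
- v row (venue_id=6): matches 4 b row(s) → 4 output row(s).
- v row (venue_id=3): no match.
- v row (venue_id=1): no match.
- v row (venue_id=2): no match.
- v row (venue_id=3): no match.
- v row (venue_id=1): no match.
- 1 row(s) from b found no v partner → padded with NULL.
Total: 5 matched + 1 padded = 6 rows.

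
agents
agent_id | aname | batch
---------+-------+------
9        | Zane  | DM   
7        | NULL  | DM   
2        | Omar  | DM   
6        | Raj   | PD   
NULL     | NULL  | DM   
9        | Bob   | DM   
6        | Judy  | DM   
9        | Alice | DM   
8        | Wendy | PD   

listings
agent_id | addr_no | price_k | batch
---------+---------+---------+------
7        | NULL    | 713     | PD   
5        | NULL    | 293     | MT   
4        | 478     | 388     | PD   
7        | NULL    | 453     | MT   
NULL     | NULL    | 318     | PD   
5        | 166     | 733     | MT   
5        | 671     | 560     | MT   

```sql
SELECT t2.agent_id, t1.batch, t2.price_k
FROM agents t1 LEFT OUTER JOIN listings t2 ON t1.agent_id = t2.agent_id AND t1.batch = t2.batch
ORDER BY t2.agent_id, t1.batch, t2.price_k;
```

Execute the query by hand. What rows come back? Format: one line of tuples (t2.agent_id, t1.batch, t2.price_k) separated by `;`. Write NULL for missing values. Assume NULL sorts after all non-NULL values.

(NULL, DM, NULL); (NULL, DM, NULL); (NULL, DM, NULL); (NULL, DM, NULL); (NULL, DM, NULL); (NULL, DM, NULL); (NULL, DM, NULL); (NULL, PD, NULL); (NULL, PD, NULL)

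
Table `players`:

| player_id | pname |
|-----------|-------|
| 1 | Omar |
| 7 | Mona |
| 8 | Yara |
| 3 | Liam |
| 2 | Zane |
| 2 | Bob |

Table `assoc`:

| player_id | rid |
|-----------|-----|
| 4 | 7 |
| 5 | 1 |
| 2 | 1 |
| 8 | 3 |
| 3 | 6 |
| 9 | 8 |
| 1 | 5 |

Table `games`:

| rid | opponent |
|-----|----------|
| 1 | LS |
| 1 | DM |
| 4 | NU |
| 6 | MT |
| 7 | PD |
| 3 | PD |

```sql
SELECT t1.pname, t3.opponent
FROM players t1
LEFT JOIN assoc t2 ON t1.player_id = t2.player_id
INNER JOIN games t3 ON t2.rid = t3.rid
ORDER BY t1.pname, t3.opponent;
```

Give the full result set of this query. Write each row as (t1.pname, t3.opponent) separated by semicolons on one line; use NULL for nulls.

(Bob, DM); (Bob, LS); (Liam, MT); (Yara, PD); (Zane, DM); (Zane, LS)

Step 1 — t1 LEFT JOIN t2 on player_id → 6 row(s).
Then INNER JOIN `games t3` on rid: keep only rows whose t2.rid appears in t3.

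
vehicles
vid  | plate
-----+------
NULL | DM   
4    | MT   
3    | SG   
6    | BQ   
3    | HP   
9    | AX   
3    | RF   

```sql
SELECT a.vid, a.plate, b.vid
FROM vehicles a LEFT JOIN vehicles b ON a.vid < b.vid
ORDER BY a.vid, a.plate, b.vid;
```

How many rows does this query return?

14

LEFT JOIN keeps every row from `vehicles a`; unmatched rows get NULL for `vehicles b`'s columns.
Matching on a.vid < b.vid. A NULL in a compared column never satisfies the condition.
- a row (vid=NULL): no match → kept, b columns NULL.
- a row (vid=4): matches 2 b row(s) → 2 output row(s).
- a row (vid=3): matches 3 b row(s) → 3 output row(s).
- a row (vid=6): matches 1 b row(s) → 1 output row(s).
- a row (vid=3): matches 3 b row(s) → 3 output row(s).
- a row (vid=9): no match → kept, b columns NULL.
- a row (vid=3): matches 3 b row(s) → 3 output row(s).
Total: 12 matched + 2 padded = 14 rows.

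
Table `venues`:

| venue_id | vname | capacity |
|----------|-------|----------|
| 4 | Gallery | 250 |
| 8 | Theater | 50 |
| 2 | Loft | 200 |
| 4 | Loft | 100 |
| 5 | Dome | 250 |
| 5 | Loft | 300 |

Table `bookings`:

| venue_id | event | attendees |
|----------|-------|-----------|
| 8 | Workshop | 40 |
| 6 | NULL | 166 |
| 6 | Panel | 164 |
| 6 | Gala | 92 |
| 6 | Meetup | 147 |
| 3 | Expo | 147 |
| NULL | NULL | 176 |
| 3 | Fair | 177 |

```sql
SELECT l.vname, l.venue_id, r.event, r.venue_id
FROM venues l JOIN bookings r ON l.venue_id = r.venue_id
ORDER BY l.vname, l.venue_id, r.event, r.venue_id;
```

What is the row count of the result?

INNER JOIN keeps only pairs where the ON condition holds.
Matching on l.venue_id = r.venue_id. A NULL in a compared column never satisfies the condition.
- l row (venue_id=4): no match → dropped.
- l row (venue_id=8): matches 1 r row(s) → 1 output row(s).
- l row (venue_id=2): no match → dropped.
- l row (venue_id=4): no match → dropped.
- l row (venue_id=5): no match → dropped.
- l row (venue_id=5): no match → dropped.
Total: 1 rows.

1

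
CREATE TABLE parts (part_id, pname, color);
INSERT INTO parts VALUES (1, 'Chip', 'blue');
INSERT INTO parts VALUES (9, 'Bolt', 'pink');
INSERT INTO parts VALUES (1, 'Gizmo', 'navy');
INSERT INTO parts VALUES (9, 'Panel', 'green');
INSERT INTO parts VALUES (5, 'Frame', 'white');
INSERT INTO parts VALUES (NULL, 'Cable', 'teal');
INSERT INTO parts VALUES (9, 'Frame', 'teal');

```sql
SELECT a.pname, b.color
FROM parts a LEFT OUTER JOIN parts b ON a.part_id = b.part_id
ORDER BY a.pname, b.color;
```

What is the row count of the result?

LEFT JOIN keeps every row from `parts a`; unmatched rows get NULL for `parts b`'s columns.
Matching on a.part_id = b.part_id. A NULL in a compared column never satisfies the condition.
- a[0] part_id=1 → 2 match(es) in b → 2 row(s).
- a[1] part_id=9 → 3 match(es) in b → 3 row(s).
- a[2] part_id=1 → 2 match(es) in b → 2 row(s).
- a[3] part_id=9 → 3 match(es) in b → 3 row(s).
- a[4] part_id=5 → 1 match(es) in b → 1 row(s).
- a[5] part_id=NULL → no match; kept with NULLs on the b side.
- a[6] part_id=9 → 3 match(es) in b → 3 row(s).
Total: 14 matched + 1 padded = 15 rows.

15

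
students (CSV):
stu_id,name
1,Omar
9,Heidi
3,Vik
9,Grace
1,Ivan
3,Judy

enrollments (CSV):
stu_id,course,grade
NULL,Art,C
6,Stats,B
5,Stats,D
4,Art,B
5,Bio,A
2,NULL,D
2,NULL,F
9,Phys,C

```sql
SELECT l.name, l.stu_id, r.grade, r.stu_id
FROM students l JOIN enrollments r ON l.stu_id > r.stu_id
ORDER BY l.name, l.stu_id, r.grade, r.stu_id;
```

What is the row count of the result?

16

INNER JOIN keeps only pairs where the ON condition holds.
Matching on l.stu_id > r.stu_id. A NULL in a compared column never satisfies the condition.
Matched pairs: 16.
Total: 16 rows.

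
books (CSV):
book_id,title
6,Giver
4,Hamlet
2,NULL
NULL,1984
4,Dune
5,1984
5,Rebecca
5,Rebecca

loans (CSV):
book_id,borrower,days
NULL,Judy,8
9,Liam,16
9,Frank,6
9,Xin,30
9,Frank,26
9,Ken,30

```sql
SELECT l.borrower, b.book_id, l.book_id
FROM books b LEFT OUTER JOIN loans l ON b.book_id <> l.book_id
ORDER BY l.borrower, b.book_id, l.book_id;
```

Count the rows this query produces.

LEFT JOIN keeps every row from `books`; unmatched rows get NULL for `loans`'s columns.
Matching on b.book_id <> l.book_id. A NULL in a compared column never satisfies the condition.
- b row (book_id=6): matches 5 l row(s) → 5 output row(s).
- b row (book_id=4): matches 5 l row(s) → 5 output row(s).
- b row (book_id=2): matches 5 l row(s) → 5 output row(s).
- b row (book_id=NULL): no match → kept, l columns NULL.
- b row (book_id=4): matches 5 l row(s) → 5 output row(s).
- b row (book_id=5): matches 5 l row(s) → 5 output row(s).
- b row (book_id=5): matches 5 l row(s) → 5 output row(s).
- b row (book_id=5): matches 5 l row(s) → 5 output row(s).
Total: 35 matched + 1 padded = 36 rows.

36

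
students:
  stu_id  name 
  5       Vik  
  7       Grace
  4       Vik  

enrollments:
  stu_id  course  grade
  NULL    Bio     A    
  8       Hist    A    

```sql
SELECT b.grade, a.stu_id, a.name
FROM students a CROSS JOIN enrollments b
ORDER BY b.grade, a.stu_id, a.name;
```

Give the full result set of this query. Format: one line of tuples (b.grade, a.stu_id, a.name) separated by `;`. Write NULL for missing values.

CROSS JOIN pairs every row of `students` with every row of `enrollments`: 3 × 2 = 6 rows.
After projecting and ordering:
b.grade | a.stu_id | a.name
A | 4 | Vik
A | 4 | Vik
A | 5 | Vik
A | 5 | Vik
A | 7 | Grace
A | 7 | Grace

(A, 4, Vik); (A, 4, Vik); (A, 5, Vik); (A, 5, Vik); (A, 7, Grace); (A, 7, Grace)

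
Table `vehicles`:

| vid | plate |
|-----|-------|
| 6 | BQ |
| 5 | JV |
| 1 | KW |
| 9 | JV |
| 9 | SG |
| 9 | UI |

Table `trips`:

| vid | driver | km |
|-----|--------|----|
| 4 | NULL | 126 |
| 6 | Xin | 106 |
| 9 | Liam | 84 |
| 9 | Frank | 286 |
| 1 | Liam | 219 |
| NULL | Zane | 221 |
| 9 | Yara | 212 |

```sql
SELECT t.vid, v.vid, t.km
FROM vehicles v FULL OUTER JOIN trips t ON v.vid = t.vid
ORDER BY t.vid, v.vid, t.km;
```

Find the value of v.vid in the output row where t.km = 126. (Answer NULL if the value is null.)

NULL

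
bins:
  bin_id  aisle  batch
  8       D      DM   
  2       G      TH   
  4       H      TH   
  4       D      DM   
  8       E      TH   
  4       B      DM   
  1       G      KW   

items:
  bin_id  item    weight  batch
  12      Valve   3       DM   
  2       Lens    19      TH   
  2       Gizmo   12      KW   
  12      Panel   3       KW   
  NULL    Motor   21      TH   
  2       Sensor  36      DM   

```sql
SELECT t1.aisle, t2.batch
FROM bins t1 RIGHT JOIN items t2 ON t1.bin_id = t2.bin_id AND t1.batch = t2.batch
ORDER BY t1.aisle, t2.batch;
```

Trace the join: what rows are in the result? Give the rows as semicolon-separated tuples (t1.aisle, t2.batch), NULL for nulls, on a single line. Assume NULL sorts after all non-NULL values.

RIGHT JOIN keeps every row from `items`; unmatched rows get NULL for `bins`'s columns.
Matching on t1.bin_id = t2.bin_id AND t1.batch = t2.batch. A NULL in a compared column never satisfies the condition.
Matched pairs: 1; unmatched t2 rows kept: 5.

(G, TH); (NULL, DM); (NULL, DM); (NULL, KW); (NULL, KW); (NULL, TH)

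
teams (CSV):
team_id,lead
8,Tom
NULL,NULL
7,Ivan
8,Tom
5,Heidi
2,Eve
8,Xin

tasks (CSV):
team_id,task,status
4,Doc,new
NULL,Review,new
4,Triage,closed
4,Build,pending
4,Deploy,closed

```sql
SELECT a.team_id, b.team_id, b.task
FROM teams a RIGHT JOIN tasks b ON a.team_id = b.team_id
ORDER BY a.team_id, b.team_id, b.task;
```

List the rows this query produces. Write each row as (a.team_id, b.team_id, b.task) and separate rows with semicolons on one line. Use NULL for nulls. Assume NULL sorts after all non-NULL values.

(NULL, 4, Build); (NULL, 4, Deploy); (NULL, 4, Doc); (NULL, 4, Triage); (NULL, NULL, Review)

RIGHT JOIN keeps every row from `tasks`; unmatched rows get NULL for `teams`'s columns.
Matching on a.team_id = b.team_id. A NULL in a compared column never satisfies the condition.
- a[0] team_id=8 → no match.
- a[1] team_id=NULL → no match.
- a[2] team_id=7 → no match.
- a[3] team_id=8 → no match.
- a[4] team_id=5 → no match.
- a[5] team_id=2 → no match.
- a[6] team_id=8 → no match.
- 5 b row(s) had no a match → kept, a columns NULL.
After projecting and ordering:
a.team_id | b.team_id | b.task
NULL | 4 | Build
NULL | 4 | Deploy
NULL | 4 | Doc
NULL | 4 | Triage
NULL | NULL | Review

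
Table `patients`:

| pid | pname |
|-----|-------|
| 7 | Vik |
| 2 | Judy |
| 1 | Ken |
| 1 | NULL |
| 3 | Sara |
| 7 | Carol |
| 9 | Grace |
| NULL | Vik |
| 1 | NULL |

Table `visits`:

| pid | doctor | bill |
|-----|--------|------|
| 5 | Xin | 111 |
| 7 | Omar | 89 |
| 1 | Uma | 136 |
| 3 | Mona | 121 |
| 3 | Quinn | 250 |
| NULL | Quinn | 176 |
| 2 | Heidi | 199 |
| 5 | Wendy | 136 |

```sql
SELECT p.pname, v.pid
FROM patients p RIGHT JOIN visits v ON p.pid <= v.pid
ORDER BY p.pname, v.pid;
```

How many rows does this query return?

35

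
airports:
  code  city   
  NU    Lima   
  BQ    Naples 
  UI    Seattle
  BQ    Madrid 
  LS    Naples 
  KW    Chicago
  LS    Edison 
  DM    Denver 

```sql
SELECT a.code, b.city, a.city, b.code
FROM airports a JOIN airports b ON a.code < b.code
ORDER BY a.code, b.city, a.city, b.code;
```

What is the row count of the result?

INNER JOIN keeps only pairs where the ON condition holds.
Matching on a.code < b.code.
Matched pairs: 26.
Total: 26 rows.

26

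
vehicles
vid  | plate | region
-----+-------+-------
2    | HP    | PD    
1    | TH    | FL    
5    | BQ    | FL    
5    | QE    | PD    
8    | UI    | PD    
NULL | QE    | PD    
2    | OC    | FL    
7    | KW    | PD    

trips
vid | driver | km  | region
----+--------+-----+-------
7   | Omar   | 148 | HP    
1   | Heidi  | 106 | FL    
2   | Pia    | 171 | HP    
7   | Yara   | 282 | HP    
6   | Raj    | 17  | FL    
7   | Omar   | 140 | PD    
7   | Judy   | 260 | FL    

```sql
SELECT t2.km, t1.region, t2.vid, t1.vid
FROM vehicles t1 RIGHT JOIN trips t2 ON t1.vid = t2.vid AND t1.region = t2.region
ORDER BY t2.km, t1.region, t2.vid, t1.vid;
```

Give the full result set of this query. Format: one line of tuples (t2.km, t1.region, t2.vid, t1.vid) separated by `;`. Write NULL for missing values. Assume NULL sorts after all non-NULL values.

RIGHT JOIN keeps every row from `trips`; unmatched rows get NULL for `vehicles`'s columns.
Matching on t1.vid = t2.vid AND t1.region = t2.region. A NULL in a compared column never satisfies the condition.
- t1 row (vid=2, region=PD): no match.
- t1 row (vid=1, region=FL): matches 1 t2 row(s) → 1 output row(s).
- t1 row (vid=5, region=FL): no match.
- t1 row (vid=5, region=PD): no match.
- t1 row (vid=8, region=PD): no match.
- t1 row (vid=NULL, region=PD): no match.
- t1 row (vid=2, region=FL): no match.
- t1 row (vid=7, region=PD): matches 1 t2 row(s) → 1 output row(s).
- plus 5 unmatched t2 row(s), each kept with NULL t1 columns.
After projecting and ordering:
t2.km | t1.region | t2.vid | t1.vid
17 | NULL | 6 | NULL
106 | FL | 1 | 1
140 | PD | 7 | 7
148 | NULL | 7 | NULL
171 | NULL | 2 | NULL
260 | NULL | 7 | NULL
282 | NULL | 7 | NULL

(17, NULL, 6, NULL); (106, FL, 1, 1); (140, PD, 7, 7); (148, NULL, 7, NULL); (171, NULL, 2, NULL); (260, NULL, 7, NULL); (282, NULL, 7, NULL)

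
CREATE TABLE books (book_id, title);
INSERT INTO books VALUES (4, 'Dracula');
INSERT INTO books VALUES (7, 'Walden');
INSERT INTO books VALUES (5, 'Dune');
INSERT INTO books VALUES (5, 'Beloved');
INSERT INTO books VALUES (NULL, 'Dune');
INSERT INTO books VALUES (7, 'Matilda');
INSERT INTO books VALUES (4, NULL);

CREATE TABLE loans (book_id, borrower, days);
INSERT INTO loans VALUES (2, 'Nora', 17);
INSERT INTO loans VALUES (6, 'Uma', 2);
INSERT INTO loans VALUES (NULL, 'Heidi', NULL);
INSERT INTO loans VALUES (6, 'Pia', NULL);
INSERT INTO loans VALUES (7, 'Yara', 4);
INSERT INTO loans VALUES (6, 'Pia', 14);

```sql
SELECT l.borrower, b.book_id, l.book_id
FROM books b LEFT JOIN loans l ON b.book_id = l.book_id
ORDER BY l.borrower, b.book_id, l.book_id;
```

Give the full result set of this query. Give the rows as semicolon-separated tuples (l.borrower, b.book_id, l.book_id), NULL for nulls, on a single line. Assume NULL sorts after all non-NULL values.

(Yara, 7, 7); (Yara, 7, 7); (NULL, 4, NULL); (NULL, 4, NULL); (NULL, 5, NULL); (NULL, 5, NULL); (NULL, NULL, NULL)

LEFT JOIN keeps every row from `books`; unmatched rows get NULL for `loans`'s columns.
Matching on b.book_id = l.book_id. A NULL in a compared column never satisfies the condition.
- book_id=4: no l row matches, row kept with l columns NULL.
- book_id=7: 1 matching l row(s), so 1 row(s) emitted.
- book_id=5: no l row matches, row kept with l columns NULL.
- book_id=5: no l row matches, row kept with l columns NULL.
- book_id=NULL: no l row matches, row kept with l columns NULL.
- book_id=7: 1 matching l row(s), so 1 row(s) emitted.
- book_id=4: no l row matches, row kept with l columns NULL.
After projecting and ordering:
l.borrower | b.book_id | l.book_id
Yara | 7 | 7
Yara | 7 | 7
NULL | 4 | NULL
NULL | 4 | NULL
NULL | 5 | NULL
NULL | 5 | NULL
NULL | NULL | NULL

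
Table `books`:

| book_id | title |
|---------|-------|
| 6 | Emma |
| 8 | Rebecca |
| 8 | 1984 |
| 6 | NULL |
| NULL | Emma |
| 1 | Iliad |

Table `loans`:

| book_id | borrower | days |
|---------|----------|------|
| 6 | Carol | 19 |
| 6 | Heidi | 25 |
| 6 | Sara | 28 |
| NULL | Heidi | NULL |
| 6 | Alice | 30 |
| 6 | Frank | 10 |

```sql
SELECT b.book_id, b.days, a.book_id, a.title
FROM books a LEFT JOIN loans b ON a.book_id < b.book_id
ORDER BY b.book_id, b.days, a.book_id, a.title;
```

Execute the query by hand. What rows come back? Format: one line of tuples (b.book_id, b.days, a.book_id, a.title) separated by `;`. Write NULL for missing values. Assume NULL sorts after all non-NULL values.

LEFT JOIN keeps every row from `books`; unmatched rows get NULL for `loans`'s columns.
Matching on a.book_id < b.book_id. A NULL in a compared column never satisfies the condition.
- a (book_id=6) has no partner → padded with NULL.
- a (book_id=8) has no partner → padded with NULL.
- a (book_id=8) has no partner → padded with NULL.
- a (book_id=6) has no partner → padded with NULL.
- a (book_id=NULL) has no partner → padded with NULL.
- a (book_id=1) pairs with 5 row(s) of b.
After projecting and ordering:
b.book_id | b.days | a.book_id | a.title
6 | 10 | 1 | Iliad
6 | 19 | 1 | Iliad
6 | 25 | 1 | Iliad
6 | 28 | 1 | Iliad
6 | 30 | 1 | Iliad
NULL | NULL | 6 | Emma
NULL | NULL | 6 | NULL
NULL | NULL | 8 | 1984
NULL | NULL | 8 | Rebecca
NULL | NULL | NULL | Emma

(6, 10, 1, Iliad); (6, 19, 1, Iliad); (6, 25, 1, Iliad); (6, 28, 1, Iliad); (6, 30, 1, Iliad); (NULL, NULL, 6, Emma); (NULL, NULL, 6, NULL); (NULL, NULL, 8, 1984); (NULL, NULL, 8, Rebecca); (NULL, NULL, NULL, Emma)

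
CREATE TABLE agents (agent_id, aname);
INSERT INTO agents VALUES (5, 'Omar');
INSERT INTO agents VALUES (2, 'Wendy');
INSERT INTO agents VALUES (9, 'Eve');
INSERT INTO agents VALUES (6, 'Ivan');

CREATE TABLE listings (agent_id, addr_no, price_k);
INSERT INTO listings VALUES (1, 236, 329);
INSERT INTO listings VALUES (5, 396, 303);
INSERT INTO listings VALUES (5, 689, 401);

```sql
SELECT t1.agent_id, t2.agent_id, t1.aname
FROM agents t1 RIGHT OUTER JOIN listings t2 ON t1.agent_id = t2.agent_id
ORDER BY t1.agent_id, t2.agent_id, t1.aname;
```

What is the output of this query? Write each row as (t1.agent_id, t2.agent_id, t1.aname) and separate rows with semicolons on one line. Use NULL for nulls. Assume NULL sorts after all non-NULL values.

RIGHT JOIN keeps every row from `listings`; unmatched rows get NULL for `agents`'s columns.
Matching on t1.agent_id = t2.agent_id.
Matched pairs: 2; unmatched t2 rows kept: 1.

(5, 5, Omar); (5, 5, Omar); (NULL, 1, NULL)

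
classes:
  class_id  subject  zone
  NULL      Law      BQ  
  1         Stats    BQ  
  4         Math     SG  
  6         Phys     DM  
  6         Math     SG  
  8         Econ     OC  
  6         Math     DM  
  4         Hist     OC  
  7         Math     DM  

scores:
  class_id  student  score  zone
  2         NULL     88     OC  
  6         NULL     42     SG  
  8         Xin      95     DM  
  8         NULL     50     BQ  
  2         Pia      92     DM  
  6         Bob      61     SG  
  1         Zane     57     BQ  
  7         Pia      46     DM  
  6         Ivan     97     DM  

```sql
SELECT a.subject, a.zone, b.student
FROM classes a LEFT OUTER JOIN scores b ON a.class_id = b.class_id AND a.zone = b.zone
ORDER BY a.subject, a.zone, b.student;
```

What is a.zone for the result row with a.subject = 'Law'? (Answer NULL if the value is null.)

BQ

LEFT JOIN keeps every row from `classes`; unmatched rows get NULL for `scores`'s columns.
Matching on a.class_id = b.class_id AND a.zone = b.zone. A NULL in a compared column never satisfies the condition.
Matched pairs: 6; unmatched a rows kept: 4.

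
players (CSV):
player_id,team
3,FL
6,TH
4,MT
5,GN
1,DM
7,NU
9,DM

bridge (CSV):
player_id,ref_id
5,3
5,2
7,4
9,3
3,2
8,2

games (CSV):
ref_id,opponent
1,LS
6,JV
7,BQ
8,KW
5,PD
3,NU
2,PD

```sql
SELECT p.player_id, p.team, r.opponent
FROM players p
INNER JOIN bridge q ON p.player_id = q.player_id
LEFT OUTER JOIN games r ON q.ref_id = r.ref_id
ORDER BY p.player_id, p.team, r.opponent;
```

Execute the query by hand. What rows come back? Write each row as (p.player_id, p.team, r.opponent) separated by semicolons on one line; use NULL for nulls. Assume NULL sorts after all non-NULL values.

(3, FL, PD); (5, GN, NU); (5, GN, PD); (7, NU, NULL); (9, DM, NU)

Joins associate left-to-right: players INNER JOIN bridge on player_id gives 5 intermediate row(s).
Then LEFT JOIN `games r` on ref_id: each of those 5 rows is kept; rows whose q.ref_id has no match in r get NULL for r's columns.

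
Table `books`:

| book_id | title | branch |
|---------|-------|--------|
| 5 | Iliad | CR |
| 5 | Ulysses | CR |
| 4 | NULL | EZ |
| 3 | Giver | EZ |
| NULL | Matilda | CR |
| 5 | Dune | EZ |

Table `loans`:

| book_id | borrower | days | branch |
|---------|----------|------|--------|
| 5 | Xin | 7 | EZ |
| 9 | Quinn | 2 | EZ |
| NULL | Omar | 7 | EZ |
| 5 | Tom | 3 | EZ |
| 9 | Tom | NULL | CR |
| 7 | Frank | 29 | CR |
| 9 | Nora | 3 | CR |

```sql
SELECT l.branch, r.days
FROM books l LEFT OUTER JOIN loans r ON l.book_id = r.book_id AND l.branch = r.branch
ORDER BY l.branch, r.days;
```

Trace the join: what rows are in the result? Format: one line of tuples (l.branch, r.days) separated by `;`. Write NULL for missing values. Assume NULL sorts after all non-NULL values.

(CR, NULL); (CR, NULL); (CR, NULL); (EZ, 3); (EZ, 7); (EZ, NULL); (EZ, NULL)

LEFT JOIN keeps every row from `books`; unmatched rows get NULL for `loans`'s columns.
Matching on l.book_id = r.book_id AND l.branch = r.branch. A NULL in a compared column never satisfies the condition.
- l row (book_id=5, branch=CR): no match → kept, r columns NULL.
- l row (book_id=5, branch=CR): no match → kept, r columns NULL.
- l row (book_id=4, branch=EZ): no match → kept, r columns NULL.
- l row (book_id=3, branch=EZ): no match → kept, r columns NULL.
- l row (book_id=NULL, branch=CR): no match → kept, r columns NULL.
- l row (book_id=5, branch=EZ): matches 2 r row(s) → 2 output row(s).
After projecting and ordering:
l.branch | r.days
CR | NULL
CR | NULL
CR | NULL
EZ | 3
EZ | 7
EZ | NULL
EZ | NULL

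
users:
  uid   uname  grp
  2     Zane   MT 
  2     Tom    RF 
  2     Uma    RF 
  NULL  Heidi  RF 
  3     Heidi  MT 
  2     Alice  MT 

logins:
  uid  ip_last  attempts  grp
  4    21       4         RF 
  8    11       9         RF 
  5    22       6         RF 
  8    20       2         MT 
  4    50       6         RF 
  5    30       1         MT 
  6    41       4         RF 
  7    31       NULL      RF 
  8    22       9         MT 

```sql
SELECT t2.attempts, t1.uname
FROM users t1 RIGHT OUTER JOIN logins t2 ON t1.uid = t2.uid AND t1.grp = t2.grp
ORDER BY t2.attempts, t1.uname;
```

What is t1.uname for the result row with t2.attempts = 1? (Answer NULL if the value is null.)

NULL

RIGHT JOIN keeps every row from `logins`; unmatched rows get NULL for `users`'s columns.
Matching on t1.uid = t2.uid AND t1.grp = t2.grp. A NULL in a compared column never satisfies the condition.
- t1[0] uid=2, grp=MT → no match.
- t1[1] uid=2, grp=RF → no match.
- t1[2] uid=2, grp=RF → no match.
- t1[3] uid=NULL, grp=RF → no match.
- t1[4] uid=3, grp=MT → no match.
- t1[5] uid=2, grp=MT → no match.
- 9 row(s) from t2 found no t1 partner → padded with NULL.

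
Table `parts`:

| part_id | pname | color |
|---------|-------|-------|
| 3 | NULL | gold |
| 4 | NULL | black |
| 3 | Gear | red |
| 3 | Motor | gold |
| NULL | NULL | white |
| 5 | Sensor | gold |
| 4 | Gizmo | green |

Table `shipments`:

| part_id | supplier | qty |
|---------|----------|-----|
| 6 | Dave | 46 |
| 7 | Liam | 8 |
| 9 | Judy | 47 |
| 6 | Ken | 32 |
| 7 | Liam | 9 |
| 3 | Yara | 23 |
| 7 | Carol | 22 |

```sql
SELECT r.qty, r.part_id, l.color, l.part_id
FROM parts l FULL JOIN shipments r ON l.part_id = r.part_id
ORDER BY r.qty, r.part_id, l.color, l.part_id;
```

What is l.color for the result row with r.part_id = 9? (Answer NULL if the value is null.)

NULL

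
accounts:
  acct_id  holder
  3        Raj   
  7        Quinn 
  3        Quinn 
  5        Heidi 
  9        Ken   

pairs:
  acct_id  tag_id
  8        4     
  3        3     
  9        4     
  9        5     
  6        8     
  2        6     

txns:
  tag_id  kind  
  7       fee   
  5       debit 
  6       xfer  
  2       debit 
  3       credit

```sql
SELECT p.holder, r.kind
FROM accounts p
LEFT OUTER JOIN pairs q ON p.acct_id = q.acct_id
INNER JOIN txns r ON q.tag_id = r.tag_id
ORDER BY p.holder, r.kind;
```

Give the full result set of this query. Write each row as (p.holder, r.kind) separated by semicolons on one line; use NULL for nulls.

Evaluate left to right. First `accounts p LEFT JOIN pairs q` on acct_id: 6 row(s).
Then INNER JOIN `txns r` on tag_id: keep only rows whose q.tag_id appears in r.

(Ken, debit); (Quinn, credit); (Raj, credit)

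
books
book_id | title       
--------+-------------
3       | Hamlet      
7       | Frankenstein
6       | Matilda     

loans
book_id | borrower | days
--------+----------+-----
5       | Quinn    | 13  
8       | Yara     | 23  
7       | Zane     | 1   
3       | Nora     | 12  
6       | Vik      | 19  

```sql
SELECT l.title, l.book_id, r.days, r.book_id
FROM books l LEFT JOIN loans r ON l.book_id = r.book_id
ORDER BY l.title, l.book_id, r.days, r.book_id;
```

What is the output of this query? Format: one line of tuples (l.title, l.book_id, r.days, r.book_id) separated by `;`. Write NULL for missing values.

LEFT JOIN keeps every row from `books`; unmatched rows get NULL for `loans`'s columns.
Matching on l.book_id = r.book_id.
- l row (book_id=3): matches 1 r row(s) → 1 output row(s).
- l row (book_id=7): matches 1 r row(s) → 1 output row(s).
- l row (book_id=6): matches 1 r row(s) → 1 output row(s).
After projecting and ordering:
l.title | l.book_id | r.days | r.book_id
Frankenstein | 7 | 1 | 7
Hamlet | 3 | 12 | 3
Matilda | 6 | 19 | 6

(Frankenstein, 7, 1, 7); (Hamlet, 3, 12, 3); (Matilda, 6, 19, 6)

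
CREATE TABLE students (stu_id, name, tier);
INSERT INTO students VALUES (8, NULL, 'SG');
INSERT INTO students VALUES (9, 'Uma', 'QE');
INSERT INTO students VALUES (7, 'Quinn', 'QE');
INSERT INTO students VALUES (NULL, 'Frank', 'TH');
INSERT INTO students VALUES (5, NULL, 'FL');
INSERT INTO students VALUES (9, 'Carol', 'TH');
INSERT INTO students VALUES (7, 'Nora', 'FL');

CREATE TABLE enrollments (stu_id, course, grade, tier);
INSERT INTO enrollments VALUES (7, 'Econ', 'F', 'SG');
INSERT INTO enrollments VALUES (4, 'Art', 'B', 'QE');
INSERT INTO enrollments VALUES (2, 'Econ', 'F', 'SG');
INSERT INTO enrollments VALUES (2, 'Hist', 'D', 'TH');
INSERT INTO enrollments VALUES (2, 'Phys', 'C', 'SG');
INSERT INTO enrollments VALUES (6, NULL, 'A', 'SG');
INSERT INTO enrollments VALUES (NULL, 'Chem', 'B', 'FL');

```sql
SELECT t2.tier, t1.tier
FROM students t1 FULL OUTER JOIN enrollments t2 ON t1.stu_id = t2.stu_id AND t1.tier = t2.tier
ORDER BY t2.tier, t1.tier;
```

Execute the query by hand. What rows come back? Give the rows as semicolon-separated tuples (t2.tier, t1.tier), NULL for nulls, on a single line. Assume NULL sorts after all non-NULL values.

(FL, NULL); (QE, NULL); (SG, NULL); (SG, NULL); (SG, NULL); (SG, NULL); (TH, NULL); (NULL, FL); (NULL, FL); (NULL, QE); (NULL, QE); (NULL, SG); (NULL, TH); (NULL, TH)

FULL OUTER JOIN keeps every row from both sides; unmatched rows get NULL for the other side's columns.
Matching on t1.stu_id = t2.stu_id AND t1.tier = t2.tier. A NULL in a compared column never satisfies the condition.
Matched pairs: 0; unmatched t1 rows kept: 7; unmatched t2 rows kept: 7.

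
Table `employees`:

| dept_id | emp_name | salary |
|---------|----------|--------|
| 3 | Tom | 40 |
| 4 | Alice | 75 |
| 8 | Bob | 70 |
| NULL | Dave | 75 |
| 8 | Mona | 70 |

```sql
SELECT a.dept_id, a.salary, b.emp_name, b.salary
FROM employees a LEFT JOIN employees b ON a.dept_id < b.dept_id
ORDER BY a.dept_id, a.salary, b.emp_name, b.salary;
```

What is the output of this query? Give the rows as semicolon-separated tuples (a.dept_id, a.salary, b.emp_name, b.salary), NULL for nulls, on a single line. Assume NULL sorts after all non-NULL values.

(3, 40, Alice, 75); (3, 40, Bob, 70); (3, 40, Mona, 70); (4, 75, Bob, 70); (4, 75, Mona, 70); (8, 70, NULL, NULL); (8, 70, NULL, NULL); (NULL, 75, NULL, NULL)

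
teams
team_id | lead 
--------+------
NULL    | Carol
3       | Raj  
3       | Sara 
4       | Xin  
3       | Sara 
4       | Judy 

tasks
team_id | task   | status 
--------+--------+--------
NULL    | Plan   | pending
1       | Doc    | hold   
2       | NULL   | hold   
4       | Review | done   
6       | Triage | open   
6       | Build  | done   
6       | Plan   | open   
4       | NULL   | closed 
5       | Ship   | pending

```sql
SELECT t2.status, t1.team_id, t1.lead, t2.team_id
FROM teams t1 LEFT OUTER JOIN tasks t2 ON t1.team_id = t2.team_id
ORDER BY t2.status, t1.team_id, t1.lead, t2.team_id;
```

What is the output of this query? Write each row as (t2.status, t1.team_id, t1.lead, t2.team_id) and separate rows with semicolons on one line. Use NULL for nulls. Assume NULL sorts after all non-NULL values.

(closed, 4, Judy, 4); (closed, 4, Xin, 4); (done, 4, Judy, 4); (done, 4, Xin, 4); (NULL, 3, Raj, NULL); (NULL, 3, Sara, NULL); (NULL, 3, Sara, NULL); (NULL, NULL, Carol, NULL)

LEFT JOIN keeps every row from `teams`; unmatched rows get NULL for `tasks`'s columns.
Matching on t1.team_id = t2.team_id. A NULL in a compared column never satisfies the condition.
- t1 row (team_id=NULL): no match → kept, t2 columns NULL.
- t1 row (team_id=3): no match → kept, t2 columns NULL.
- t1 row (team_id=3): no match → kept, t2 columns NULL.
- t1 row (team_id=4): matches 2 t2 row(s) → 2 output row(s).
- t1 row (team_id=3): no match → kept, t2 columns NULL.
- t1 row (team_id=4): matches 2 t2 row(s) → 2 output row(s).
After projecting and ordering:
t2.status | t1.team_id | t1.lead | t2.team_id
closed | 4 | Judy | 4
closed | 4 | Xin | 4
done | 4 | Judy | 4
done | 4 | Xin | 4
NULL | 3 | Raj | NULL
NULL | 3 | Sara | NULL
NULL | 3 | Sara | NULL
NULL | NULL | Carol | NULL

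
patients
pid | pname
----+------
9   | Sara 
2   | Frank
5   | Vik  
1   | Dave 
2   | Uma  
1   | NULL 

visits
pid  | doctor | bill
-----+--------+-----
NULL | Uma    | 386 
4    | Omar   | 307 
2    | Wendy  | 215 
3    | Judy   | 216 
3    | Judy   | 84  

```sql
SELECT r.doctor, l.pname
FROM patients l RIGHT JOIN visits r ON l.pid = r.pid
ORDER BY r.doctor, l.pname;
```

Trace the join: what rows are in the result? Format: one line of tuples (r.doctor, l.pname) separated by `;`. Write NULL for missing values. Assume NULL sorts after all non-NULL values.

RIGHT JOIN keeps every row from `visits`; unmatched rows get NULL for `patients`'s columns.
Matching on l.pid = r.pid. A NULL in a compared column never satisfies the condition.
Matched pairs: 2; unmatched r rows kept: 4.

(Judy, NULL); (Judy, NULL); (Omar, NULL); (Uma, NULL); (Wendy, Frank); (Wendy, Uma)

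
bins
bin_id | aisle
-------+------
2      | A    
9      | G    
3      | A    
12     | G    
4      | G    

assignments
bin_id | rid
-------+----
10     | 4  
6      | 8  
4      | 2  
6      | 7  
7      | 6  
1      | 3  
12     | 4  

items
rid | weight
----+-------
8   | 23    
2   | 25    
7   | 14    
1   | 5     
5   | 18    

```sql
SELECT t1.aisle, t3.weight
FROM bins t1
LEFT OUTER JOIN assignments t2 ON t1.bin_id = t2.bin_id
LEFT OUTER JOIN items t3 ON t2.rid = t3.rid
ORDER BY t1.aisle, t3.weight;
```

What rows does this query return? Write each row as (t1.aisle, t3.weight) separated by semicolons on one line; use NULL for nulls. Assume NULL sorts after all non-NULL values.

(A, NULL); (A, NULL); (G, 25); (G, NULL); (G, NULL)

Step 1 — t1 LEFT JOIN t2 on bin_id → 5 row(s).
Then LEFT JOIN `items t3` on rid: each of those 5 rows is kept; rows whose t2.rid has no match in t3 get NULL for t3's columns.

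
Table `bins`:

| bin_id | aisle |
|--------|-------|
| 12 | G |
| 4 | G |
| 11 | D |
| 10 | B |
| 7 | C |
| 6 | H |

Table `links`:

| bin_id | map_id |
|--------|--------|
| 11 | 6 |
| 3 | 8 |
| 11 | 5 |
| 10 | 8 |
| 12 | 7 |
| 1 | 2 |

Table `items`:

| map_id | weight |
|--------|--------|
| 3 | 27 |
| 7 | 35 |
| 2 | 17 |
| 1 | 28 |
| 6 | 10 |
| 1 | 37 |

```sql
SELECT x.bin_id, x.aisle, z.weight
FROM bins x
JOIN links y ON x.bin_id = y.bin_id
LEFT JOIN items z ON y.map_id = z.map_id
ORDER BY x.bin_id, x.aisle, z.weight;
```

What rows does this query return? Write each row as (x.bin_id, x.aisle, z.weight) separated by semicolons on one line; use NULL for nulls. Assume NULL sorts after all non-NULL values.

(10, B, NULL); (11, D, 10); (11, D, NULL); (12, G, 35)

Evaluate left to right. First `bins x INNER JOIN links y` on bin_id: 4 row(s).
Then LEFT JOIN `items z` on map_id: each of those 4 rows is kept; rows whose y.map_id has no match in z get NULL for z's columns.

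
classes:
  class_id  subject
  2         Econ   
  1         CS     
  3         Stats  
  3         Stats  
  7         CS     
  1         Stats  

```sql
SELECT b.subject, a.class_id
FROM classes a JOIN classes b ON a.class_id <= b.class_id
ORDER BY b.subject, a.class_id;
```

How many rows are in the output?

INNER JOIN keeps only pairs where the ON condition holds.
Matching on a.class_id <= b.class_id.
- a row (class_id=2): matches 4 b row(s) → 4 output row(s).
- a row (class_id=1): matches 6 b row(s) → 6 output row(s).
- a row (class_id=3): matches 3 b row(s) → 3 output row(s).
- a row (class_id=3): matches 3 b row(s) → 3 output row(s).
- a row (class_id=7): matches 1 b row(s) → 1 output row(s).
- a row (class_id=1): matches 6 b row(s) → 6 output row(s).
Total: 23 rows.

23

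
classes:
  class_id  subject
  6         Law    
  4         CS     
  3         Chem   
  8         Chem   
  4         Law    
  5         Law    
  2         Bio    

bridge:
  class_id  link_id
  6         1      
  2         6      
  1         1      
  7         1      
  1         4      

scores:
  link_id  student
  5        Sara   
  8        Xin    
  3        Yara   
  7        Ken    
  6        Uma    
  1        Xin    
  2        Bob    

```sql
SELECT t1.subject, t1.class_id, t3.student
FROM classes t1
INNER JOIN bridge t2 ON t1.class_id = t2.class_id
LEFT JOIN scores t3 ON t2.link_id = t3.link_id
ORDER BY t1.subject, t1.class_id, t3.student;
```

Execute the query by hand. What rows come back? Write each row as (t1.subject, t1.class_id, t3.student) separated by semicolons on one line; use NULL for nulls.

Joins associate left-to-right: classes INNER JOIN bridge on class_id gives 2 intermediate row(s).
Then LEFT JOIN `scores t3` on link_id: each of those 2 rows is kept; rows whose t2.link_id has no match in t3 get NULL for t3's columns.

(Bio, 2, Uma); (Law, 6, Xin)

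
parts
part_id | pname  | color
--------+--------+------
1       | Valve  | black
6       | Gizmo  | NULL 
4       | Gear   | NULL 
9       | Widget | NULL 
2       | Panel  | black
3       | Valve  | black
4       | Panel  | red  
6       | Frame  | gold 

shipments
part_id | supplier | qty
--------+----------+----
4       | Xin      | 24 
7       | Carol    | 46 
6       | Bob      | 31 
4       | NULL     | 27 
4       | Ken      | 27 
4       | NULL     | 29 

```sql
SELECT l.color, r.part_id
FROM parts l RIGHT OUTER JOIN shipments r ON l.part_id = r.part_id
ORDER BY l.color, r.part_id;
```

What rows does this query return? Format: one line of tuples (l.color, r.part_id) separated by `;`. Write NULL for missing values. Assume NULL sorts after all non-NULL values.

RIGHT JOIN keeps every row from `shipments`; unmatched rows get NULL for `parts`'s columns.
Matching on l.part_id = r.part_id.
- part_id=1: no matching r row.
- part_id=6: 1 matching r row(s), so 1 row(s) emitted.
- part_id=4: 4 matching r row(s), so 4 row(s) emitted.
- part_id=9: no matching r row.
- part_id=2: no matching r row.
- part_id=3: no matching r row.
- part_id=4: 4 matching r row(s), so 4 row(s) emitted.
- part_id=6: 1 matching r row(s), so 1 row(s) emitted.
- 1 r row(s) had no l match → kept, l columns NULL.

(gold, 6); (red, 4); (red, 4); (red, 4); (red, 4); (NULL, 4); (NULL, 4); (NULL, 4); (NULL, 4); (NULL, 6); (NULL, 7)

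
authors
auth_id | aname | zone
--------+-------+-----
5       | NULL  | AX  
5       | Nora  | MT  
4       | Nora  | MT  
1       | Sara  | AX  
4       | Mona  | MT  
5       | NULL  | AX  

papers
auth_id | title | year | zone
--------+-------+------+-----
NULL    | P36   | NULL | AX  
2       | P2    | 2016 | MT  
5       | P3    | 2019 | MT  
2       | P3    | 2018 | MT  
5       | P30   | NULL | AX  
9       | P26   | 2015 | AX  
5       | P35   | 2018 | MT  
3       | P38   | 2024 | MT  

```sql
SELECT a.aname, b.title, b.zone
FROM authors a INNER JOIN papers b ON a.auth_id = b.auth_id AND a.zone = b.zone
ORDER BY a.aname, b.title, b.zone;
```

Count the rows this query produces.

4

INNER JOIN keeps only pairs where the ON condition holds.
Matching on a.auth_id = b.auth_id AND a.zone = b.zone. A NULL in a compared column never satisfies the condition.
- auth_id=5, zone=AX: 1 matching b row(s), so 1 row(s) emitted.
- auth_id=5, zone=MT: 2 matching b row(s), so 2 row(s) emitted.
- auth_id=4, zone=MT: no matching b row, dropped.
- auth_id=1, zone=AX: no matching b row, dropped.
- auth_id=4, zone=MT: no matching b row, dropped.
- auth_id=5, zone=AX: 1 matching b row(s), so 1 row(s) emitted.
Total: 4 rows.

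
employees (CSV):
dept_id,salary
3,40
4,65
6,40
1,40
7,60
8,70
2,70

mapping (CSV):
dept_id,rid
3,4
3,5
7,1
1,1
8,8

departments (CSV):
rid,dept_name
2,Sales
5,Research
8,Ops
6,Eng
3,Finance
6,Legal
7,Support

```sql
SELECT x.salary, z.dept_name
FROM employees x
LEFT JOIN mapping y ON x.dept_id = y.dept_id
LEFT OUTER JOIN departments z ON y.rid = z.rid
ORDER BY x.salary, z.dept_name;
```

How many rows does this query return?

Step 1 — x LEFT JOIN y on dept_id → 8 row(s).
Then LEFT JOIN `departments z` on rid: each of those 8 rows is kept; rows whose y.rid has no match in z get NULL for z's columns.
Result: 8 row(s).

8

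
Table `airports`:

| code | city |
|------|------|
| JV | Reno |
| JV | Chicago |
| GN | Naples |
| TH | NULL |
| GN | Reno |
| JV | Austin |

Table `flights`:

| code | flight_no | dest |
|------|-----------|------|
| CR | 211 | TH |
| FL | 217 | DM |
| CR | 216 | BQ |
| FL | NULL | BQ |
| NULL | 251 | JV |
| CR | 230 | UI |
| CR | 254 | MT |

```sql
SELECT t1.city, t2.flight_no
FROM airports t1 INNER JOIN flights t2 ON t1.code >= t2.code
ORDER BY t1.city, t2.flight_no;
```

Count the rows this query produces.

INNER JOIN keeps only pairs where the ON condition holds.
Matching on t1.code >= t2.code. A NULL in a compared column never satisfies the condition.
Matched pairs: 36.
Total: 36 rows.

36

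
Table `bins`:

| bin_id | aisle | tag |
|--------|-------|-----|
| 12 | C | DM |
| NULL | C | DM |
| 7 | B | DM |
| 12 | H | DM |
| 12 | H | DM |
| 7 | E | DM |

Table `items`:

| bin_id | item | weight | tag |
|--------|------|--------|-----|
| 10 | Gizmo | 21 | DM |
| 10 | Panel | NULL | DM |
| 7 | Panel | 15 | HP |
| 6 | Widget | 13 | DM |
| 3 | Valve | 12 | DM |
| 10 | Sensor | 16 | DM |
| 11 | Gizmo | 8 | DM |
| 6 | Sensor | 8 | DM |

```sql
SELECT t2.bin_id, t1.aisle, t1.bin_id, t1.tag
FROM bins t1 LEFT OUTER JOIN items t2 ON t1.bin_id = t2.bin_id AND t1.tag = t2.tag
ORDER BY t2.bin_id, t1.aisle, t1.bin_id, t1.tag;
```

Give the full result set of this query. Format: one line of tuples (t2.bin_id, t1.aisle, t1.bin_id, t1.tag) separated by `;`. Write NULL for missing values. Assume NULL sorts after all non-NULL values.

(NULL, B, 7, DM); (NULL, C, 12, DM); (NULL, C, NULL, DM); (NULL, E, 7, DM); (NULL, H, 12, DM); (NULL, H, 12, DM)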